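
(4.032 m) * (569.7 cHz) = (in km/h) 82.69. Check: 4.032 m is already in m. 1 cHz = 0.01 Hz, so 569.7 cHz = 569.7 * 0.01 = 5.697 Hz. Combine: 4.032 m * 5.697 Hz = 22.970304 m/s. 1 km/h = 0.27777778 m/s, so 22.970304 m/s = 22.970304 / 0.27777778 = 82.693094 km/h ≈ 82.69 km/h (4 s.f.).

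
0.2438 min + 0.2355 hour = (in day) 1 min = 60 s, so 0.2438 min = 0.2438 * 60 = 14.628 s. 1 hour = 3600 s, so 0.2355 hour = 0.2355 * 3600 = 847.8 s. Sum: 14.628 + 847.8 = 862.428 s. 1 day = 86400 s, so 862.428 s = 862.428 / 86400 = 0.0099818056 day ≈ 0.009982 day (4 s.f.). Final answer: 0.009982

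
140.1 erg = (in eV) 8.744e+13. Check: 1 erg = 1e-07 J, so 140.1 erg = 140.1 * 1e-07 = 1.401e-05 J. 1 eV = 1.6021766e-19 J, so 1.401e-05 J = 1.401e-05 / 1.6021766e-19 = 8.7443542e+13 eV ≈ 8.744e+13 eV (4 s.f.).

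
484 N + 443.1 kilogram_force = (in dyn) 484 N is already in N. 1 kilogram_force = 9.80665 N, so 443.1 kilogram_force = 443.1 * 9.80665 = 4345.3266 N. Sum: 484 + 4345.3266 = 4829.3266 N. 1 dyn = 1e-05 N, so 4829.3266 N = 4829.3266 / 1e-05 = 4.8293266e+08 dyn ≈ 4.829e+08 dyn (4 s.f.). Final answer: 4.829e+08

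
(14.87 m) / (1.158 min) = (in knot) 0.416. Check: 14.87 m is already in m. 1 min = 60 s, so 1.158 min = 1.158 * 60 = 69.48 s. Combine: 14.87 m / 69.48 s = 0.21401842 m/s. 1 knot = 0.51444444 m/s, so 0.21401842 m/s = 0.21401842 / 0.51444444 = 0.41601853 knot ≈ 0.416 knot (4 s.f.).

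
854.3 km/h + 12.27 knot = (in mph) 545. Check: 1 km/h = 0.27777778 m/s, so 854.3 km/h = 854.3 * 0.27777778 = 237.30556 m/s. 1 knot = 0.51444444 m/s, so 12.27 knot = 12.27 * 0.51444444 = 6.3122333 m/s. Sum: 237.30556 + 6.3122333 = 243.61779 m/s. 1 mph = 0.44704 m/s, so 243.61779 m/s = 243.61779 / 0.44704 = 544.95747 mph ≈ 545 mph (4 s.f.).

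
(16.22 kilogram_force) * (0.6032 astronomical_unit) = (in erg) 1 kilogram_force = 9.80665 N, so 16.22 kilogram_force = 16.22 * 9.80665 = 159.06386 N. 1 astronomical_unit = 1.4959787e+11 m, so 0.6032 astronomical_unit = 0.6032 * 1.4959787e+11 = 9.0237436e+10 m. Combine: 159.06386 N * 9.0237436e+10 m = 1.4353515e+13 J. 1 erg = 1e-07 J, so 1.4353515e+13 J = 1.4353515e+13 / 1e-07 = 1.4353515e+20 erg ≈ 1.435e+20 erg (4 s.f.). Final answer: 1.435e+20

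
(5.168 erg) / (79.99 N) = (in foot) 1 erg = 1e-07 J, so 5.168 erg = 5.168 * 1e-07 = 5.168e-07 J. 79.99 N is already in N. Combine: 5.168e-07 J / 79.99 N = 6.4608076e-09 m. 1 foot = 0.3048 m, so 6.4608076e-09 m = 6.4608076e-09 / 0.3048 = 2.1196875e-08 foot ≈ 2.12e-08 foot (4 s.f.). Final answer: 2.12e-08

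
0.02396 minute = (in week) 2.377e-06. Check: 1 minute = 60 s, so 0.02396 minute = 0.02396 * 60 = 1.4376 s. 1 week = 604800 s, so 1.4376 s = 1.4376 / 604800 = 2.3769841e-06 week ≈ 2.377e-06 week (4 s.f.).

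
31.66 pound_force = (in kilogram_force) 1 pound_force = 4.4482216 N, so 31.66 pound_force = 31.66 * 4.4482216 = 140.8307 N. 1 kilogram_force = 9.80665 N, so 140.8307 N = 140.8307 / 9.80665 = 14.360734 kilogram_force ≈ 14.36 kilogram_force (4 s.f.). Final answer: 14.36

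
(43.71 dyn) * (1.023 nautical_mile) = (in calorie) 1 dyn = 1e-05 N, so 43.71 dyn = 43.71 * 1e-05 = 0.0004371 N. 1 nautical_mile = 1852 m, so 1.023 nautical_mile = 1.023 * 1852 = 1894.596 m. Combine: 0.0004371 N * 1894.596 m = 0.82812791 J. 1 calorie = 4.184 J, so 0.82812791 J = 0.82812791 / 4.184 = 0.19792732 calorie ≈ 0.1979 calorie (4 s.f.). Final answer: 0.1979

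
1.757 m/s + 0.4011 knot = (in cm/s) 196.3. Check: 1.757 m/s is already in m/s. 1 knot = 0.51444444 m/s, so 0.4011 knot = 0.4011 * 0.51444444 = 0.20634367 m/s. Sum: 1.757 + 0.20634367 = 1.9633437 m/s. 1 cm/s = 0.01 m/s, so 1.9633437 m/s = 1.9633437 / 0.01 = 196.33437 cm/s ≈ 196.3 cm/s (4 s.f.).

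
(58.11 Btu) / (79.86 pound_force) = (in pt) 4.892e+05. Check: 1 Btu = 1055.0559 J, so 58.11 Btu = 58.11 * 1055.0559 = 61309.296 J. 1 pound_force = 4.4482216 N, so 79.86 pound_force = 79.86 * 4.4482216 = 355.23498 N. Combine: 61309.296 J / 355.23498 N = 172.588 m. 1 pt = 0.00035277778 m, so 172.588 m = 172.588 / 0.00035277778 = 489225.84 pt ≈ 4.892e+05 pt (4 s.f.).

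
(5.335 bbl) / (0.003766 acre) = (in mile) 1 bbl = 0.15898729 m^3, so 5.335 bbl = 5.335 * 0.15898729 = 0.84819722 m^3. 1 acre = 4046.8564 m^2, so 0.003766 acre = 0.003766 * 4046.8564 = 15.240461 m^2. Combine: 0.84819722 m^3 / 15.240461 m^2 = 0.055654301 m. 1 mile = 1609.344 m, so 0.055654301 m = 0.055654301 / 1609.344 = 3.4581979e-05 mile ≈ 3.458e-05 mile (4 s.f.). Final answer: 3.458e-05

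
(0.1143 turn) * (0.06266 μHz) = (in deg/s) 2.578e-06. Check: 1 turn = 6.2831853 rad, so 0.1143 turn = 0.1143 * 6.2831853 = 0.71816808 rad. 1 μHz = 1e-06 Hz, so 0.06266 μHz = 0.06266 * 1e-06 = 6.266e-08 Hz. Combine: 0.71816808 rad * 6.266e-08 Hz = 4.5000412e-08 rad/s. 1 deg/s = 0.017453293 rad/s, so 4.5000412e-08 rad/s = 4.5000412e-08 / 0.017453293 = 2.5783337e-06 deg/s ≈ 2.578e-06 deg/s (4 s.f.).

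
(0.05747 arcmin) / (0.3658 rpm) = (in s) 0.0004364. Check: 1 arcmin = 0.00029088821 rad, so 0.05747 arcmin = 0.05747 * 0.00029088821 = 1.6717345e-05 rad. 1 rpm = 0.10471976 rad/s, so 0.3658 rpm = 0.3658 * 0.10471976 = 0.038306486 rad/s. Combine: 1.6717345e-05 rad / 0.038306486 rad/s = 0.0004364103 s. Result: 0.0004364103 s ≈ 0.0004364 s (4 s.f.).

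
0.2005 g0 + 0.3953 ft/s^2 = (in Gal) 1 g0 = 9.80665 m/s^2, so 0.2005 g0 = 0.2005 * 9.80665 = 1.9662333 m/s^2. 1 ft/s^2 = 0.3048 m/s^2, so 0.3953 ft/s^2 = 0.3953 * 0.3048 = 0.12048744 m/s^2. Sum: 1.9662333 + 0.12048744 = 2.0867208 m/s^2. 1 Gal = 0.01 m/s^2, so 2.0867208 m/s^2 = 2.0867208 / 0.01 = 208.67208 Gal ≈ 208.7 Gal (4 s.f.). Final answer: 208.7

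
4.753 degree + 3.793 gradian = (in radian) 0.1425. Check: 1 degree = 0.017453293 rad, so 4.753 degree = 4.753 * 0.017453293 = 0.082955499 rad. 1 gradian = 0.015707963 rad, so 3.793 gradian = 3.793 * 0.015707963 = 0.059580305 rad. Sum: 0.082955499 + 0.059580305 = 0.1425358 rad. 0.1425358 rad = 0.1425358 radian ≈ 0.1425 radian (4 s.f.).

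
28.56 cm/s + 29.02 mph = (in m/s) 13.26. Check: 1 cm/s = 0.01 m/s, so 28.56 cm/s = 28.56 * 0.01 = 0.2856 m/s. 1 mph = 0.44704 m/s, so 29.02 mph = 29.02 * 0.44704 = 12.973101 m/s. Sum: 0.2856 + 12.973101 = 13.258701 m/s. Result: 13.258701 m/s ≈ 13.26 m/s (4 s.f.).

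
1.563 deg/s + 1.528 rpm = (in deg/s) 1 deg/s = 0.017453293 rad/s, so 1.563 deg/s = 1.563 * 0.017453293 = 0.027279496 rad/s. 1 rpm = 0.10471976 rad/s, so 1.528 rpm = 1.528 * 0.10471976 = 0.16001179 rad/s. Sum: 0.027279496 + 0.16001179 = 0.18729128 rad/s. 1 deg/s = 0.017453293 rad/s, so 0.18729128 rad/s = 0.18729128 / 0.017453293 = 10.731 deg/s ≈ 10.73 deg/s (4 s.f.). Final answer: 10.73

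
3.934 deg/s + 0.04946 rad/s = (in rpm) 1.128. Check: 1 deg/s = 0.017453293 rad/s, so 3.934 deg/s = 3.934 * 0.017453293 = 0.068661253 rad/s. 0.04946 rad/s is already in rad/s. Sum: 0.068661253 + 0.04946 = 0.11812125 rad/s. 1 rpm = 0.10471976 rad/s, so 0.11812125 rad/s = 0.11812125 / 0.10471976 = 1.1279749 rpm ≈ 1.128 rpm (4 s.f.).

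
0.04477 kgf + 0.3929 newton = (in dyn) 1 kgf = 9.80665 N, so 0.04477 kgf = 0.04477 * 9.80665 = 0.43904372 N. 0.3929 newton = 0.3929 N. Sum: 0.43904372 + 0.3929 = 0.83194372 N. 1 dyn = 1e-05 N, so 0.83194372 N = 0.83194372 / 1e-05 = 83194.372 dyn ≈ 8.319e+04 dyn (4 s.f.). Final answer: 8.319e+04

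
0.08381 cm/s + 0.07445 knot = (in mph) 1 cm/s = 0.01 m/s, so 0.08381 cm/s = 0.08381 * 0.01 = 0.0008381 m/s. 1 knot = 0.51444444 m/s, so 0.07445 knot = 0.07445 * 0.51444444 = 0.038300389 m/s. Sum: 0.0008381 + 0.038300389 = 0.039138489 m/s. 1 mph = 0.44704 m/s, so 0.039138489 m/s = 0.039138489 / 0.44704 = 0.087550306 mph ≈ 0.08755 mph (4 s.f.). Final answer: 0.08755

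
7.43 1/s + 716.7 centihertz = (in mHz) 7.43 1/s = 7.43 Hz. 1 centihertz = 0.01 Hz, so 716.7 centihertz = 716.7 * 0.01 = 7.167 Hz. Sum: 7.43 + 7.167 = 14.597 Hz. 1 mHz = 0.001 Hz, so 14.597 Hz = 14.597 / 0.001 = 14597 mHz ≈ 1.46e+04 mHz (4 s.f.). Final answer: 1.46e+04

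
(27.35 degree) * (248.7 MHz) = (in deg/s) 1 degree = 0.017453293 rad, so 27.35 degree = 27.35 * 0.017453293 = 0.47734755 rad. 1 MHz = 1000000 Hz, so 248.7 MHz = 248.7 * 1000000 = 2.487e+08 Hz. Combine: 0.47734755 rad * 2.487e+08 Hz = 1.1871634e+08 rad/s. 1 deg/s = 0.017453293 rad/s, so 1.1871634e+08 rad/s = 1.1871634e+08 / 0.017453293 = 6.801945e+09 deg/s ≈ 6.802e+09 deg/s (4 s.f.). Final answer: 6.802e+09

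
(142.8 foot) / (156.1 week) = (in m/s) 4.61e-07. Check: 1 foot = 0.3048 m, so 142.8 foot = 142.8 * 0.3048 = 43.52544 m. 1 week = 604800 s, so 156.1 week = 156.1 * 604800 = 94409280 s. Combine: 43.52544 m / 94409280 s = 4.6102925e-07 m/s. Result: 4.6102925e-07 m/s ≈ 4.61e-07 m/s (4 s.f.).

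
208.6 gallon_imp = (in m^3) 0.9483. Check: 1 gallon_imp = 0.00454609 m^3, so 208.6 gallon_imp = 208.6 * 0.00454609 = 0.94831437 m^3. Result: 0.94831437 m^3 ≈ 0.9483 m^3 (4 s.f.).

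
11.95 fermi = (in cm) 1 fermi = 1e-15 m, so 11.95 fermi = 11.95 * 1e-15 = 1.195e-14 m. 1 cm = 0.01 m, so 1.195e-14 m = 1.195e-14 / 0.01 = 1.195e-12 cm. Final answer: 1.195e-12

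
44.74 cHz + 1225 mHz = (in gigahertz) 1.672e-09. Check: 1 cHz = 0.01 Hz, so 44.74 cHz = 44.74 * 0.01 = 0.4474 Hz. 1 mHz = 0.001 Hz, so 1225 mHz = 1225 * 0.001 = 1.225 Hz. Sum: 0.4474 + 1.225 = 1.6724 Hz. 1 gigahertz = 1e+09 Hz, so 1.6724 Hz = 1.6724 / 1e+09 = 1.6724e-09 gigahertz ≈ 1.672e-09 gigahertz (4 s.f.).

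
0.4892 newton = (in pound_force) 0.11. Check: 0.4892 newton = 0.4892 N. 1 pound_force = 4.4482216 N, so 0.4892 N = 0.4892 / 4.4482216 = 0.10997653 pound_force ≈ 0.11 pound_force (4 s.f.).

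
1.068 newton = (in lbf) 0.2401. Check: 1.068 newton = 1.068 N. 1 lbf = 4.4482216 N, so 1.068 N = 1.068 / 4.4482216 = 0.24009595 lbf ≈ 0.2401 lbf (4 s.f.).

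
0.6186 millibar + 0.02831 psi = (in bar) 0.002571. Check: 1 millibar = 100 Pa, so 0.6186 millibar = 0.6186 * 100 = 61.86 Pa. 1 psi = 6894.7573 Pa, so 0.02831 psi = 0.02831 * 6894.7573 = 195.19058 Pa. Sum: 61.86 + 195.19058 = 257.05058 Pa. 1 bar = 100000 Pa, so 257.05058 Pa = 257.05058 / 100000 = 0.0025705058 bar ≈ 0.002571 bar (4 s.f.).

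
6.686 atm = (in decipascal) 6.775e+06. Check: 1 atm = 101325 Pa, so 6.686 atm = 6.686 * 101325 = 677458.95 Pa. 1 decipascal = 0.1 Pa, so 677458.95 Pa = 677458.95 / 0.1 = 6774589.5 decipascal ≈ 6.775e+06 decipascal (4 s.f.).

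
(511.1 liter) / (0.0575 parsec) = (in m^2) 1 liter = 0.001 m^3, so 511.1 liter = 511.1 * 0.001 = 0.5111 m^3. 1 parsec = 3.0856776e+16 m, so 0.0575 parsec = 0.0575 * 3.0856776e+16 = 1.7742646e+15 m. Combine: 0.5111 m^3 / 1.7742646e+15 m = 2.8806301e-16 m^2. Result: 2.8806301e-16 m^2 ≈ 2.881e-16 m^2 (4 s.f.). Final answer: 2.881e-16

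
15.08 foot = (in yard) 5.027. Check: 1 foot = 0.3048 m, so 15.08 foot = 15.08 * 0.3048 = 4.596384 m. 1 yard = 0.9144 m, so 4.596384 m = 4.596384 / 0.9144 = 5.0266667 yard ≈ 5.027 yard (4 s.f.).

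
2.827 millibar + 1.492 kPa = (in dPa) 1.775e+04. Check: 1 millibar = 100 Pa, so 2.827 millibar = 2.827 * 100 = 282.7 Pa. 1 kPa = 1000 Pa, so 1.492 kPa = 1.492 * 1000 = 1492 Pa. Sum: 282.7 + 1492 = 1774.7 Pa. 1 dPa = 0.1 Pa, so 1774.7 Pa = 1774.7 / 0.1 = 17747 dPa ≈ 1.775e+04 dPa (4 s.f.).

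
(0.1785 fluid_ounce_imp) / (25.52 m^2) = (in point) 1 fluid_ounce_imp = 2.8413063e-05 m^3, so 0.1785 fluid_ounce_imp = 0.1785 * 2.8413063e-05 = 5.0717317e-06 m^3. 25.52 m^2 is already in m^2. Combine: 5.0717317e-06 m^3 / 25.52 m^2 = 1.9873557e-07 m. 1 point = 0.00035277778 m, so 1.9873557e-07 m = 1.9873557e-07 / 0.00035277778 = 0.00056334491 point ≈ 0.0005633 point (4 s.f.). Final answer: 0.0005633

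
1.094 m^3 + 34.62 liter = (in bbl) 1.094 m^3 is already in m^3. 1 liter = 0.001 m^3, so 34.62 liter = 34.62 * 0.001 = 0.03462 m^3. Sum: 1.094 + 0.03462 = 1.12862 m^3. 1 bbl = 0.15898729 m^3, so 1.12862 m^3 = 1.12862 / 0.15898729 = 7.0988062 bbl ≈ 7.099 bbl (4 s.f.). Final answer: 7.099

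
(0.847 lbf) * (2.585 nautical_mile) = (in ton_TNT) 4.311e-06. Check: 1 lbf = 4.4482216 N, so 0.847 lbf = 0.847 * 4.4482216 = 3.7676437 N. 1 nautical_mile = 1852 m, so 2.585 nautical_mile = 2.585 * 1852 = 4787.42 m. Combine: 3.7676437 N * 4787.42 m = 18037.293 J. 1 ton_TNT = 4.184e+09 J, so 18037.293 J = 18037.293 / 4.184e+09 = 4.3110165e-06 ton_TNT ≈ 4.311e-06 ton_TNT (4 s.f.).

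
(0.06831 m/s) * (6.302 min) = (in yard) 0.06831 m/s is already in m/s. 1 min = 60 s, so 6.302 min = 6.302 * 60 = 378.12 s. Combine: 0.06831 m/s * 378.12 s = 25.829377 m. 1 yard = 0.9144 m, so 25.829377 m = 25.829377 / 0.9144 = 28.24735 yard ≈ 28.25 yard (4 s.f.). Final answer: 28.25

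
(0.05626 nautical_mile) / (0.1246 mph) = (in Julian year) 5.928e-05. Check: 1 nautical_mile = 1852 m, so 0.05626 nautical_mile = 0.05626 * 1852 = 104.19352 m. 1 mph = 0.44704 m/s, so 0.1246 mph = 0.1246 * 0.44704 = 0.055701184 m/s. Combine: 104.19352 m / 0.055701184 m/s = 1870.58 s. 1 Julian year = 31557600 s, so 1870.58 s = 1870.58 / 31557600 = 5.9275103e-05 Julian year ≈ 5.928e-05 Julian year (4 s.f.).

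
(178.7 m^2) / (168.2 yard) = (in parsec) 3.765e-17. Check: 178.7 m^2 is already in m^2. 1 yard = 0.9144 m, so 168.2 yard = 168.2 * 0.9144 = 153.80208 m. Combine: 178.7 m^2 / 153.80208 m = 1.1618829 m. 1 parsec = 3.0856776e+16 m, so 1.1618829 m = 1.1618829 / 3.0856776e+16 = 3.7654059e-17 parsec ≈ 3.765e-17 parsec (4 s.f.).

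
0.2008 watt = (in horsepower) 0.0002693. Check: 0.2008 watt = 0.2008 W. 1 horsepower = 745.69987 W, so 0.2008 W = 0.2008 / 745.69987 = 0.00026927724 horsepower ≈ 0.0002693 horsepower (4 s.f.).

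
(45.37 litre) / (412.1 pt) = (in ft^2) 1 litre = 0.001 m^3, so 45.37 litre = 45.37 * 0.001 = 0.04537 m^3. 1 pt = 0.00035277778 m, so 412.1 pt = 412.1 * 0.00035277778 = 0.14537972 m. Combine: 0.04537 m^3 / 0.14537972 m = 0.31207929 m^2. 1 ft^2 = 0.09290304 m^2, so 0.31207929 m^2 = 0.31207929 / 0.09290304 = 3.3591935 ft^2 ≈ 3.359 ft^2 (4 s.f.). Final answer: 3.359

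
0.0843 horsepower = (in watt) 1 horsepower = 745.69987 W, so 0.0843 horsepower = 0.0843 * 745.69987 = 62.862499 W. 62.862499 W = 62.862499 watt ≈ 62.86 watt (4 s.f.). Final answer: 62.86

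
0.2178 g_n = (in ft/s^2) 1 g_n = 9.80665 m/s^2, so 0.2178 g_n = 0.2178 * 9.80665 = 2.1358884 m/s^2. 1 ft/s^2 = 0.3048 m/s^2, so 2.1358884 m/s^2 = 2.1358884 / 0.3048 = 7.0075078 ft/s^2 ≈ 7.008 ft/s^2 (4 s.f.). Final answer: 7.008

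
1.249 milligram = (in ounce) 1 milligram = 1e-06 kg, so 1.249 milligram = 1.249 * 1e-06 = 1.249e-06 kg. 1 ounce = 0.028349523 kg, so 1.249e-06 kg = 1.249e-06 / 0.028349523 = 4.4057178e-05 ounce ≈ 4.406e-05 ounce (4 s.f.). Final answer: 4.406e-05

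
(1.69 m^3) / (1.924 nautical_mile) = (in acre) 1.172e-07. Check: 1.69 m^3 is already in m^3. 1 nautical_mile = 1852 m, so 1.924 nautical_mile = 1.924 * 1852 = 3563.248 m. Combine: 1.69 m^3 / 3563.248 m = 0.00047428638 m^2. 1 acre = 4046.8564 m^2, so 0.00047428638 m^2 = 0.00047428638 / 4046.8564 = 1.1719872e-07 acre ≈ 1.172e-07 acre (4 s.f.).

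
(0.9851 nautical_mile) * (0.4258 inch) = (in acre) 1 nautical_mile = 1852 m, so 0.9851 nautical_mile = 0.9851 * 1852 = 1824.4052 m. 1 inch = 0.0254 m, so 0.4258 inch = 0.4258 * 0.0254 = 0.01081532 m. Combine: 1824.4052 m * 0.01081532 m = 19.731526 m^2. 1 acre = 4046.8564 m^2, so 19.731526 m^2 = 19.731526 / 4046.8564 = 0.0048757663 acre ≈ 0.004876 acre (4 s.f.). Final answer: 0.004876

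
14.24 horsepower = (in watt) 1 horsepower = 745.69987 W, so 14.24 horsepower = 14.24 * 745.69987 = 10618.766 W. 10618.766 W = 10618.766 watt ≈ 1.062e+04 watt (4 s.f.). Final answer: 1.062e+04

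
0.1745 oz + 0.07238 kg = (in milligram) 7.733e+04. Check: 1 oz = 0.028349523 kg, so 0.1745 oz = 0.1745 * 0.028349523 = 0.0049469918 kg. 0.07238 kg is already in kg. Sum: 0.0049469918 + 0.07238 = 0.077326992 kg. 1 milligram = 1e-06 kg, so 0.077326992 kg = 0.077326992 / 1e-06 = 77326.992 milligram ≈ 7.733e+04 milligram (4 s.f.).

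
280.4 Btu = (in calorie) 1 Btu = 1055.0559 J, so 280.4 Btu = 280.4 * 1055.0559 = 295837.66 J. 1 calorie = 4.184 J, so 295837.66 J = 295837.66 / 4.184 = 70706.898 calorie ≈ 7.071e+04 calorie (4 s.f.). Final answer: 7.071e+04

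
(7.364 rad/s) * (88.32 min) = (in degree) 7.364 rad/s is already in rad/s. 1 min = 60 s, so 88.32 min = 88.32 * 60 = 5299.2 s. Combine: 7.364 rad/s * 5299.2 s = 39023.309 rad. 1 degree = 0.017453293 rad, so 39023.309 rad = 39023.309 / 0.017453293 = 2235870.9 degree ≈ 2.236e+06 degree (4 s.f.). Final answer: 2.236e+06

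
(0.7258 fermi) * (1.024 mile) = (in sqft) 1 fermi = 1e-15 m, so 0.7258 fermi = 0.7258 * 1e-15 = 7.258e-16 m. 1 mile = 1609.344 m, so 1.024 mile = 1.024 * 1609.344 = 1647.9683 m. Combine: 7.258e-16 m * 1647.9683 m = 1.1960954e-12 m^2. 1 sqft = 0.09290304 m^2, so 1.1960954e-12 m^2 = 1.1960954e-12 / 0.09290304 = 1.2874663e-11 sqft ≈ 1.287e-11 sqft (4 s.f.). Final answer: 1.287e-11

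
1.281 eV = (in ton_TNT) 4.905e-29. Check: 1 eV = 1.6021766e-19 J, so 1.281 eV = 1.281 * 1.6021766e-19 = 2.0523883e-19 J. 1 ton_TNT = 4.184e+09 J, so 2.0523883e-19 J = 2.0523883e-19 / 4.184e+09 = 4.9053257e-29 ton_TNT ≈ 4.905e-29 ton_TNT (4 s.f.).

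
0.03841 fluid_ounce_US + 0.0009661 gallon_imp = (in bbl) 1 fluid_ounce_US = 2.957353e-05 m^3, so 0.03841 fluid_ounce_US = 0.03841 * 2.957353e-05 = 1.1359193e-06 m^3. 1 gallon_imp = 0.00454609 m^3, so 0.0009661 gallon_imp = 0.0009661 * 0.00454609 = 4.3919775e-06 m^3. Sum: 1.1359193e-06 + 4.3919775e-06 = 5.5278968e-06 m^3. 1 bbl = 0.15898729 m^3, so 5.5278968e-06 m^3 = 5.5278968e-06 / 0.15898729 = 3.4769425e-05 bbl ≈ 3.477e-05 bbl (4 s.f.). Final answer: 3.477e-05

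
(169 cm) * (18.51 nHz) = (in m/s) 3.128e-08. Check: 1 cm = 0.01 m, so 169 cm = 169 * 0.01 = 1.69 m. 1 nHz = 1e-09 Hz, so 18.51 nHz = 18.51 * 1e-09 = 1.851e-08 Hz. Combine: 1.69 m * 1.851e-08 Hz = 3.12819e-08 m/s. Result: 3.12819e-08 m/s ≈ 3.128e-08 m/s (4 s.f.).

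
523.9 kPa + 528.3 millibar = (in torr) 4326. Check: 1 kPa = 1000 Pa, so 523.9 kPa = 523.9 * 1000 = 523900 Pa. 1 millibar = 100 Pa, so 528.3 millibar = 528.3 * 100 = 52830 Pa. Sum: 523900 + 52830 = 576730 Pa. 1 torr = 133.32237 Pa, so 576730 Pa = 576730 / 133.32237 = 4325.8307 torr ≈ 4326 torr (4 s.f.).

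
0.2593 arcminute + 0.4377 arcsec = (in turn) 1 arcminute = 0.00029088821 rad, so 0.2593 arcminute = 0.2593 * 0.00029088821 = 7.5427313e-05 rad. 1 arcsec = 4.8481368e-06 rad, so 0.4377 arcsec = 0.4377 * 4.8481368e-06 = 2.1220295e-06 rad. Sum: 7.5427313e-05 + 2.1220295e-06 = 7.7549342e-05 rad. 1 turn = 6.2831853 rad, so 7.7549342e-05 rad = 7.7549342e-05 / 6.2831853 = 1.2342361e-05 turn ≈ 1.234e-05 turn (4 s.f.). Final answer: 1.234e-05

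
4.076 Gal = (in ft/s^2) 0.1337. Check: 1 Gal = 0.01 m/s^2, so 4.076 Gal = 4.076 * 0.01 = 0.04076 m/s^2. 1 ft/s^2 = 0.3048 m/s^2, so 0.04076 m/s^2 = 0.04076 / 0.3048 = 0.13372703 ft/s^2 ≈ 0.1337 ft/s^2 (4 s.f.).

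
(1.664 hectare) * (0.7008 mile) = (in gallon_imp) 4.128e+09. Check: 1 hectare = 10000 m^2, so 1.664 hectare = 1.664 * 10000 = 16640 m^2. 1 mile = 1609.344 m, so 0.7008 mile = 0.7008 * 1609.344 = 1127.8283 m. Combine: 16640 m^2 * 1127.8283 m = 18767062 m^3. 1 gallon_imp = 0.00454609 m^3, so 18767062 m^3 = 18767062 / 0.00454609 = 4.1281766e+09 gallon_imp ≈ 4.128e+09 gallon_imp (4 s.f.).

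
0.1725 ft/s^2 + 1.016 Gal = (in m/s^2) 1 ft/s^2 = 0.3048 m/s^2, so 0.1725 ft/s^2 = 0.1725 * 0.3048 = 0.052578 m/s^2. 1 Gal = 0.01 m/s^2, so 1.016 Gal = 1.016 * 0.01 = 0.01016 m/s^2. Sum: 0.052578 + 0.01016 = 0.062738 m/s^2. Result: 0.062738 m/s^2 ≈ 0.06274 m/s^2 (4 s.f.). Final answer: 0.06274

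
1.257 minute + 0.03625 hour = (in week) 1 minute = 60 s, so 1.257 minute = 1.257 * 60 = 75.42 s. 1 hour = 3600 s, so 0.03625 hour = 0.03625 * 3600 = 130.5 s. Sum: 75.42 + 130.5 = 205.92 s. 1 week = 604800 s, so 205.92 s = 205.92 / 604800 = 0.00034047619 week ≈ 0.0003405 week (4 s.f.). Final answer: 0.0003405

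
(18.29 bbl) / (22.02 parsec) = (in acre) 1 bbl = 0.15898729 m^3, so 18.29 bbl = 18.29 * 0.15898729 = 2.9078776 m^3. 1 parsec = 3.0856776e+16 m, so 22.02 parsec = 22.02 * 3.0856776e+16 = 6.794662e+17 m. Combine: 2.9078776 m^3 / 6.794662e+17 m = 4.2796501e-18 m^2. 1 acre = 4046.8564 m^2, so 4.2796501e-18 m^2 = 4.2796501e-18 / 4046.8564 = 1.0575246e-21 acre ≈ 1.058e-21 acre (4 s.f.). Final answer: 1.058e-21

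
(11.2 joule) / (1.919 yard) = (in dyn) 11.2 joule = 11.2 J. 1 yard = 0.9144 m, so 1.919 yard = 1.919 * 0.9144 = 1.7547336 m. Combine: 11.2 J / 1.7547336 m = 6.3827352 N. 1 dyn = 1e-05 N, so 6.3827352 N = 6.3827352 / 1e-05 = 638273.52 dyn ≈ 6.383e+05 dyn (4 s.f.). Final answer: 6.383e+05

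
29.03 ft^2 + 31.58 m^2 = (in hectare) 1 ft^2 = 0.09290304 m^2, so 29.03 ft^2 = 29.03 * 0.09290304 = 2.6969753 m^2. 31.58 m^2 is already in m^2. Sum: 2.6969753 + 31.58 = 34.276975 m^2. 1 hectare = 10000 m^2, so 34.276975 m^2 = 34.276975 / 10000 = 0.0034276975 hectare ≈ 0.003428 hectare (4 s.f.). Final answer: 0.003428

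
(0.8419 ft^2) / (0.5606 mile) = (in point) 1 ft^2 = 0.09290304 m^2, so 0.8419 ft^2 = 0.8419 * 0.09290304 = 0.078215069 m^2. 1 mile = 1609.344 m, so 0.5606 mile = 0.5606 * 1609.344 = 902.19825 m. Combine: 0.078215069 m^2 / 902.19825 m = 8.6693883e-05 m. 1 point = 0.00035277778 m, so 8.6693883e-05 m = 8.6693883e-05 / 0.00035277778 = 0.24574644 point ≈ 0.2457 point (4 s.f.). Final answer: 0.2457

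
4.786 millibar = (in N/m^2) 478.6. Check: 1 millibar = 100 Pa, so 4.786 millibar = 4.786 * 100 = 478.6 Pa. 478.6 Pa = 478.6 N/m^2.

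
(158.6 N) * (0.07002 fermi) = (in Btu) 158.6 N is already in N. 1 fermi = 1e-15 m, so 0.07002 fermi = 0.07002 * 1e-15 = 7.002e-17 m. Combine: 158.6 N * 7.002e-17 m = 1.1105172e-14 J. 1 Btu = 1055.0559 J, so 1.1105172e-14 J = 1.1105172e-14 / 1055.0559 = 1.0525672e-17 Btu ≈ 1.053e-17 Btu (4 s.f.). Final answer: 1.053e-17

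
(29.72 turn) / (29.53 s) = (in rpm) 60.39. Check: 1 turn = 6.2831853 rad, so 29.72 turn = 29.72 * 6.2831853 = 186.73627 rad. 29.53 s is already in s. Combine: 186.73627 rad / 29.53 s = 6.3236122 rad/s. 1 rpm = 0.10471976 rad/s, so 6.3236122 rad/s = 6.3236122 / 0.10471976 = 60.386048 rpm ≈ 60.39 rpm (4 s.f.).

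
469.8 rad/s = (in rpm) 1 rpm = 0.10471976 rad/s, so 469.8 rad/s = 469.8 / 0.10471976 = 4486.2595 rpm ≈ 4486 rpm (4 s.f.). Final answer: 4486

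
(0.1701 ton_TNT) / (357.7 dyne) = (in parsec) 6.448e-06. Check: 1 ton_TNT = 4.184e+09 J, so 0.1701 ton_TNT = 0.1701 * 4.184e+09 = 7.116984e+08 J. 1 dyne = 1e-05 N, so 357.7 dyne = 357.7 * 1e-05 = 0.003577 N. Combine: 7.116984e+08 J / 0.003577 N = 1.9896517e+11 m. 1 parsec = 3.0856776e+16 m, so 1.9896517e+11 m = 1.9896517e+11 / 3.0856776e+16 = 6.4480219e-06 parsec ≈ 6.448e-06 parsec (4 s.f.).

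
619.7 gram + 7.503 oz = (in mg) 8.324e+05. Check: 1 gram = 0.001 kg, so 619.7 gram = 619.7 * 0.001 = 0.6197 kg. 1 oz = 0.028349523 kg, so 7.503 oz = 7.503 * 0.028349523 = 0.21270647 kg. Sum: 0.6197 + 0.21270647 = 0.83240647 kg. 1 mg = 1e-06 kg, so 0.83240647 kg = 0.83240647 / 1e-06 = 832406.47 mg ≈ 8.324e+05 mg (4 s.f.).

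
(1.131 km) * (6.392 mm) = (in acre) 0.001786. Check: 1 km = 1000 m, so 1.131 km = 1.131 * 1000 = 1131 m. 1 mm = 0.001 m, so 6.392 mm = 6.392 * 0.001 = 0.006392 m. Combine: 1131 m * 0.006392 m = 7.229352 m^2. 1 acre = 4046.8564 m^2, so 7.229352 m^2 = 7.229352 / 4046.8564 = 0.0017864118 acre ≈ 0.001786 acre (4 s.f.).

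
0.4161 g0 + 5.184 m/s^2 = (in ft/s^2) 1 g0 = 9.80665 m/s^2, so 0.4161 g0 = 0.4161 * 9.80665 = 4.0805471 m/s^2. 5.184 m/s^2 is already in m/s^2. Sum: 4.0805471 + 5.184 = 9.2645471 m/s^2. 1 ft/s^2 = 0.3048 m/s^2, so 9.2645471 m/s^2 = 9.2645471 / 0.3048 = 30.395496 ft/s^2 ≈ 30.4 ft/s^2 (4 s.f.). Final answer: 30.4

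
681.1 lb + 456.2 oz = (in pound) 709.6. Check: 1 lb = 0.45359237 kg, so 681.1 lb = 681.1 * 0.45359237 = 308.94176 kg. 1 oz = 0.028349523 kg, so 456.2 oz = 456.2 * 0.028349523 = 12.933052 kg. Sum: 308.94176 + 12.933052 = 321.87482 kg. 1 pound = 0.45359237 kg, so 321.87482 kg = 321.87482 / 0.45359237 = 709.6125 pound ≈ 709.6 pound (4 s.f.).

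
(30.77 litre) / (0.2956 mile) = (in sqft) 1 litre = 0.001 m^3, so 30.77 litre = 30.77 * 0.001 = 0.03077 m^3. 1 mile = 1609.344 m, so 0.2956 mile = 0.2956 * 1609.344 = 475.72209 m. Combine: 0.03077 m^3 / 475.72209 m = 6.4680621e-05 m^2. 1 sqft = 0.09290304 m^2, so 6.4680621e-05 m^2 = 6.4680621e-05 / 0.09290304 = 0.00069621641 sqft ≈ 0.0006962 sqft (4 s.f.). Final answer: 0.0006962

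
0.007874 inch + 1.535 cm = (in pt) 1 inch = 0.0254 m, so 0.007874 inch = 0.007874 * 0.0254 = 0.0001999996 m. 1 cm = 0.01 m, so 1.535 cm = 1.535 * 0.01 = 0.01535 m. Sum: 0.0001999996 + 0.01535 = 0.01555 m. 1 pt = 0.00035277778 m, so 0.01555 m = 0.01555 / 0.00035277778 = 44.078739 pt ≈ 44.08 pt (4 s.f.). Final answer: 44.08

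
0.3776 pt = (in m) 0.0001332. Check: 1 pt = 0.00035277778 m, so 0.3776 pt = 0.3776 * 0.00035277778 = 0.00013320889 m. Result: 0.00013320889 m ≈ 0.0001332 m (4 s.f.).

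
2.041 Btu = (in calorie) 1 Btu = 1055.0559 J, so 2.041 Btu = 2.041 * 1055.0559 = 2153.369 J. 1 calorie = 4.184 J, so 2153.369 J = 2153.369 / 4.184 = 514.66754 calorie ≈ 514.7 calorie (4 s.f.). Final answer: 514.7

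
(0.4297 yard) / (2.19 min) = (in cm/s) 1 yard = 0.9144 m, so 0.4297 yard = 0.4297 * 0.9144 = 0.39291768 m. 1 min = 60 s, so 2.19 min = 2.19 * 60 = 131.4 s. Combine: 0.39291768 m / 131.4 s = 0.0029902411 m/s. 1 cm/s = 0.01 m/s, so 0.0029902411 m/s = 0.0029902411 / 0.01 = 0.29902411 cm/s ≈ 0.299 cm/s (4 s.f.). Final answer: 0.299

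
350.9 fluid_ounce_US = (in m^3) 1 fluid_ounce_US = 2.957353e-05 m^3, so 350.9 fluid_ounce_US = 350.9 * 2.957353e-05 = 0.010377352 m^3. Result: 0.010377352 m^3 ≈ 0.01038 m^3 (4 s.f.). Final answer: 0.01038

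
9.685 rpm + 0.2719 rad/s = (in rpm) 1 rpm = 0.10471976 rad/s, so 9.685 rpm = 9.685 * 0.10471976 = 1.0142108 rad/s. 0.2719 rad/s is already in rad/s. Sum: 1.0142108 + 0.2719 = 1.2861108 rad/s. 1 rpm = 0.10471976 rad/s, so 1.2861108 rad/s = 1.2861108 / 0.10471976 = 12.281454 rpm ≈ 12.28 rpm (4 s.f.). Final answer: 12.28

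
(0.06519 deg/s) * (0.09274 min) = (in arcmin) 1 deg/s = 0.017453293 rad/s, so 0.06519 deg/s = 0.06519 * 0.017453293 = 0.0011377801 rad/s. 1 min = 60 s, so 0.09274 min = 0.09274 * 60 = 5.5644 s. Combine: 0.0011377801 rad/s * 5.5644 s = 0.0063310638 rad. 1 arcmin = 0.00029088821 rad, so 0.0063310638 rad = 0.0063310638 / 0.00029088821 = 21.764594 arcmin ≈ 21.76 arcmin (4 s.f.). Final answer: 21.76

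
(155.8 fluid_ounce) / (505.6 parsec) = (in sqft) 1 fluid_ounce = 2.957353e-05 m^3, so 155.8 fluid_ounce = 155.8 * 2.957353e-05 = 0.0046075559 m^3. 1 parsec = 3.0856776e+16 m, so 505.6 parsec = 505.6 * 3.0856776e+16 = 1.5601186e+19 m. Combine: 0.0046075559 m^3 / 1.5601186e+19 m = 2.953337e-22 m^2. 1 sqft = 0.09290304 m^2, so 2.953337e-22 m^2 = 2.953337e-22 / 0.09290304 = 3.1789455e-21 sqft ≈ 3.179e-21 sqft (4 s.f.). Final answer: 3.179e-21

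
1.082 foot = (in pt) 1 foot = 0.3048 m, so 1.082 foot = 1.082 * 0.3048 = 0.3297936 m. 1 pt = 0.00035277778 m, so 0.3297936 m = 0.3297936 / 0.00035277778 = 934.848 pt ≈ 934.8 pt (4 s.f.). Final answer: 934.8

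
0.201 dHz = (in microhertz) 1 dHz = 0.1 Hz, so 0.201 dHz = 0.201 * 0.1 = 0.0201 Hz. 1 microhertz = 1e-06 Hz, so 0.0201 Hz = 0.0201 / 1e-06 = 20100 microhertz ≈ 2.01e+04 microhertz (4 s.f.). Final answer: 2.01e+04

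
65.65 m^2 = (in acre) 0.01622. Check: 1 acre = 4046.8564 m^2, so 65.65 m^2 = 65.65 / 4046.8564 = 0.016222468 acre ≈ 0.01622 acre (4 s.f.).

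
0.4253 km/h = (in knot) 1 km/h = 0.27777778 m/s, so 0.4253 km/h = 0.4253 * 0.27777778 = 0.11813889 m/s. 1 knot = 0.51444444 m/s, so 0.11813889 m/s = 0.11813889 / 0.51444444 = 0.22964363 knot ≈ 0.2296 knot (4 s.f.). Final answer: 0.2296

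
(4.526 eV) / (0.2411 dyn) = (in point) 1 eV = 1.6021766e-19 J, so 4.526 eV = 4.526 * 1.6021766e-19 = 7.2514514e-19 J. 1 dyn = 1e-05 N, so 0.2411 dyn = 0.2411 * 1e-05 = 2.411e-06 N. Combine: 7.2514514e-19 J / 2.411e-06 N = 3.007653e-13 m. 1 point = 0.00035277778 m, so 3.007653e-13 m = 3.007653e-13 / 0.00035277778 = 8.5256306e-10 point ≈ 8.526e-10 point (4 s.f.). Final answer: 8.526e-10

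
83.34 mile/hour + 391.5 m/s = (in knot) 1 mile/hour = 0.44704 m/s, so 83.34 mile/hour = 83.34 * 0.44704 = 37.256314 m/s. 391.5 m/s is already in m/s. Sum: 37.256314 + 391.5 = 428.75631 m/s. 1 knot = 0.51444444 m/s, so 428.75631 m/s = 428.75631 / 0.51444444 = 833.4356 knot ≈ 833.4 knot (4 s.f.). Final answer: 833.4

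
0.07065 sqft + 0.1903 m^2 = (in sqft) 1 sqft = 0.09290304 m^2, so 0.07065 sqft = 0.07065 * 0.09290304 = 0.0065635998 m^2. 0.1903 m^2 is already in m^2. Sum: 0.0065635998 + 0.1903 = 0.1968636 m^2. 1 sqft = 0.09290304 m^2, so 0.1968636 m^2 = 0.1968636 / 0.09290304 = 2.1190222 sqft ≈ 2.119 sqft (4 s.f.). Final answer: 2.119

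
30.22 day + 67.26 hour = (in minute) 1 day = 86400 s, so 30.22 day = 30.22 * 86400 = 2611008 s. 1 hour = 3600 s, so 67.26 hour = 67.26 * 3600 = 242136 s. Sum: 2611008 + 242136 = 2853144 s. 1 minute = 60 s, so 2853144 s = 2853144 / 60 = 47552.4 minute ≈ 4.755e+04 minute (4 s.f.). Final answer: 4.755e+04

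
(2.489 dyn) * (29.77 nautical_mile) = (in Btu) 1 dyn = 1e-05 N, so 2.489 dyn = 2.489 * 1e-05 = 2.489e-05 N. 1 nautical_mile = 1852 m, so 29.77 nautical_mile = 29.77 * 1852 = 55134.04 m. Combine: 2.489e-05 N * 55134.04 m = 1.3722863 J. 1 Btu = 1055.0559 J, so 1.3722863 J = 1.3722863 / 1055.0559 = 0.0013006764 Btu ≈ 0.001301 Btu (4 s.f.). Final answer: 0.001301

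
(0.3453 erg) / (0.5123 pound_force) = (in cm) 1.515e-06. Check: 1 erg = 1e-07 J, so 0.3453 erg = 0.3453 * 1e-07 = 3.453e-08 J. 1 pound_force = 4.4482216 N, so 0.5123 pound_force = 0.5123 * 4.4482216 = 2.2788239 N. Combine: 3.453e-08 J / 2.2788239 N = 1.5152553e-08 m. 1 cm = 0.01 m, so 1.5152553e-08 m = 1.5152553e-08 / 0.01 = 1.5152553e-06 cm ≈ 1.515e-06 cm (4 s.f.).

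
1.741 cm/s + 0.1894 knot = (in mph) 0.2569. Check: 1 cm/s = 0.01 m/s, so 1.741 cm/s = 1.741 * 0.01 = 0.01741 m/s. 1 knot = 0.51444444 m/s, so 0.1894 knot = 0.1894 * 0.51444444 = 0.097435778 m/s. Sum: 0.01741 + 0.097435778 = 0.11484578 m/s. 1 mph = 0.44704 m/s, so 0.11484578 m/s = 0.11484578 / 0.44704 = 0.25690269 mph ≈ 0.2569 mph (4 s.f.).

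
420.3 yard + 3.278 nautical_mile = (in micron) 1 yard = 0.9144 m, so 420.3 yard = 420.3 * 0.9144 = 384.32232 m. 1 nautical_mile = 1852 m, so 3.278 nautical_mile = 3.278 * 1852 = 6070.856 m. Sum: 384.32232 + 6070.856 = 6455.1783 m. 1 micron = 1e-06 m, so 6455.1783 m = 6455.1783 / 1e-06 = 6.4551783e+09 micron ≈ 6.455e+09 micron (4 s.f.). Final answer: 6.455e+09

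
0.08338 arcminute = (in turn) 1 arcminute = 0.00029088821 rad, so 0.08338 arcminute = 0.08338 * 0.00029088821 = 2.4254259e-05 rad. 1 turn = 6.2831853 rad, so 2.4254259e-05 rad = 2.4254259e-05 / 6.2831853 = 3.8601852e-06 turn ≈ 3.86e-06 turn (4 s.f.). Final answer: 3.86e-06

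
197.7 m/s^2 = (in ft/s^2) 648.6. Check: 1 ft/s^2 = 0.3048 m/s^2, so 197.7 m/s^2 = 197.7 / 0.3048 = 648.62205 ft/s^2 ≈ 648.6 ft/s^2 (4 s.f.).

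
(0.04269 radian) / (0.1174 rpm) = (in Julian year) 1.1e-07. Check: 0.04269 radian = 0.04269 rad. 1 rpm = 0.10471976 rad/s, so 0.1174 rpm = 0.1174 * 0.10471976 = 0.012294099 rad/s. Combine: 0.04269 rad / 0.012294099 rad/s = 3.4723975 s. 1 Julian year = 31557600 s, so 3.4723975 s = 3.4723975 / 31557600 = 1.1003364e-07 Julian year ≈ 1.1e-07 Julian year (4 s.f.).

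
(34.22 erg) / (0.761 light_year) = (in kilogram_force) 1 erg = 1e-07 J, so 34.22 erg = 34.22 * 1e-07 = 3.422e-06 J. 1 light_year = 9.4607305e+15 m, so 0.761 light_year = 0.761 * 9.4607305e+15 = 7.1996159e+15 m. Combine: 3.422e-06 J / 7.1996159e+15 m = 4.7530313e-22 N. 1 kilogram_force = 9.80665 N, so 4.7530313e-22 N = 4.7530313e-22 / 9.80665 = 4.8467431e-23 kilogram_force ≈ 4.847e-23 kilogram_force (4 s.f.). Final answer: 4.847e-23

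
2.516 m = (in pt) 1 pt = 0.00035277778 m, so 2.516 m = 2.516 / 0.00035277778 = 7131.9685 pt ≈ 7132 pt (4 s.f.). Final answer: 7132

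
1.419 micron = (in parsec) 1 micron = 1e-06 m, so 1.419 micron = 1.419 * 1e-06 = 1.419e-06 m. 1 parsec = 3.0856776e+16 m, so 1.419e-06 m = 1.419e-06 / 3.0856776e+16 = 4.5986658e-23 parsec ≈ 4.599e-23 parsec (4 s.f.). Final answer: 4.599e-23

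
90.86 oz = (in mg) 2.576e+06. Check: 1 oz = 0.028349523 kg, so 90.86 oz = 90.86 * 0.028349523 = 2.5758377 kg. 1 mg = 1e-06 kg, so 2.5758377 kg = 2.5758377 / 1e-06 = 2575837.7 mg ≈ 2.576e+06 mg (4 s.f.).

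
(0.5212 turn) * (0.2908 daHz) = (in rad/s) 1 turn = 6.2831853 rad, so 0.5212 turn = 0.5212 * 6.2831853 = 3.2747962 rad. 1 daHz = 10 Hz, so 0.2908 daHz = 0.2908 * 10 = 2.908 Hz. Combine: 3.2747962 rad * 2.908 Hz = 9.5231073 rad/s. Result: 9.5231073 rad/s ≈ 9.523 rad/s (4 s.f.). Final answer: 9.523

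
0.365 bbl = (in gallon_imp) 1 bbl = 0.15898729 m^3, so 0.365 bbl = 0.365 * 0.15898729 = 0.058030363 m^3. 1 gallon_imp = 0.00454609 m^3, so 0.058030363 m^3 = 0.058030363 / 0.00454609 = 12.764895 gallon_imp ≈ 12.76 gallon_imp (4 s.f.). Final answer: 12.76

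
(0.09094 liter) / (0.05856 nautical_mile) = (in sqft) 1 liter = 0.001 m^3, so 0.09094 liter = 0.09094 * 0.001 = 9.094e-05 m^3. 1 nautical_mile = 1852 m, so 0.05856 nautical_mile = 0.05856 * 1852 = 108.45312 m. Combine: 9.094e-05 m^3 / 108.45312 m = 8.3851898e-07 m^2. 1 sqft = 0.09290304 m^2, so 8.3851898e-07 m^2 = 8.3851898e-07 / 0.09290304 = 9.0257432e-06 sqft ≈ 9.026e-06 sqft (4 s.f.). Final answer: 9.026e-06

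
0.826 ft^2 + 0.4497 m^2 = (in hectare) 5.264e-05. Check: 1 ft^2 = 0.09290304 m^2, so 0.826 ft^2 = 0.826 * 0.09290304 = 0.076737911 m^2. 0.4497 m^2 is already in m^2. Sum: 0.076737911 + 0.4497 = 0.52643791 m^2. 1 hectare = 10000 m^2, so 0.52643791 m^2 = 0.52643791 / 10000 = 5.2643791e-05 hectare ≈ 5.264e-05 hectare (4 s.f.).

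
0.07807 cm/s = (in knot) 1 cm/s = 0.01 m/s, so 0.07807 cm/s = 0.07807 * 0.01 = 0.0007807 m/s. 1 knot = 0.51444444 m/s, so 0.0007807 m/s = 0.0007807 / 0.51444444 = 0.0015175594 knot ≈ 0.001518 knot (4 s.f.). Final answer: 0.001518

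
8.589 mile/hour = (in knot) 7.464. Check: 1 mile/hour = 0.44704 m/s, so 8.589 mile/hour = 8.589 * 0.44704 = 3.8396266 m/s. 1 knot = 0.51444444 m/s, so 3.8396266 m/s = 3.8396266 / 0.51444444 = 7.4636369 knot ≈ 7.464 knot (4 s.f.).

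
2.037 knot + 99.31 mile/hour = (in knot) 1 knot = 0.51444444 m/s, so 2.037 knot = 2.037 * 0.51444444 = 1.0479233 m/s. 1 mile/hour = 0.44704 m/s, so 99.31 mile/hour = 99.31 * 0.44704 = 44.395542 m/s. Sum: 1.0479233 + 44.395542 = 45.443466 m/s. 1 knot = 0.51444444 m/s, so 45.443466 m/s = 45.443466 / 0.51444444 = 88.335031 knot ≈ 88.34 knot (4 s.f.). Final answer: 88.34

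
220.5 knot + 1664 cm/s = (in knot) 1 knot = 0.51444444 m/s, so 220.5 knot = 220.5 * 0.51444444 = 113.435 m/s. 1 cm/s = 0.01 m/s, so 1664 cm/s = 1664 * 0.01 = 16.64 m/s. Sum: 113.435 + 16.64 = 130.075 m/s. 1 knot = 0.51444444 m/s, so 130.075 m/s = 130.075 / 0.51444444 = 252.84557 knot ≈ 252.8 knot (4 s.f.). Final answer: 252.8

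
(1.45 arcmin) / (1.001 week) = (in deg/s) 3.992e-08. Check: 1 arcmin = 0.00029088821 rad, so 1.45 arcmin = 1.45 * 0.00029088821 = 0.0004217879 rad. 1 week = 604800 s, so 1.001 week = 1.001 * 604800 = 605404.8 s. Combine: 0.0004217879 rad / 605404.8 s = 6.9670393e-10 rad/s. 1 deg/s = 0.017453293 rad/s, so 6.9670393e-10 rad/s = 6.9670393e-10 / 0.017453293 = 3.9918195e-08 deg/s ≈ 3.992e-08 deg/s (4 s.f.).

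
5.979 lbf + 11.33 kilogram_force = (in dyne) 1 lbf = 4.4482216 N, so 5.979 lbf = 5.979 * 4.4482216 = 26.595917 N. 1 kilogram_force = 9.80665 N, so 11.33 kilogram_force = 11.33 * 9.80665 = 111.10934 N. Sum: 26.595917 + 111.10934 = 137.70526 N. 1 dyne = 1e-05 N, so 137.70526 N = 137.70526 / 1e-05 = 13770526 dyne ≈ 1.377e+07 dyne (4 s.f.). Final answer: 1.377e+07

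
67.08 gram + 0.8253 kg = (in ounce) 31.48. Check: 1 gram = 0.001 kg, so 67.08 gram = 67.08 * 0.001 = 0.06708 kg. 0.8253 kg is already in kg. Sum: 0.06708 + 0.8253 = 0.89238 kg. 1 ounce = 0.028349523 kg, so 0.89238 kg = 0.89238 / 0.028349523 = 31.477778 ounce ≈ 31.48 ounce (4 s.f.).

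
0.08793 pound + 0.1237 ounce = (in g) 1 pound = 0.45359237 kg, so 0.08793 pound = 0.08793 * 0.45359237 = 0.039884377 kg. 1 ounce = 0.028349523 kg, so 0.1237 ounce = 0.1237 * 0.028349523 = 0.003506836 kg. Sum: 0.039884377 + 0.003506836 = 0.043391213 kg. 1 g = 0.001 kg, so 0.043391213 kg = 0.043391213 / 0.001 = 43.391213 g ≈ 43.39 g (4 s.f.). Final answer: 43.39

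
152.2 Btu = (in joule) 1.606e+05. Check: 1 Btu = 1055.0559 J, so 152.2 Btu = 152.2 * 1055.0559 = 160579.5 J. 160579.5 J = 160579.5 joule ≈ 1.606e+05 joule (4 s.f.).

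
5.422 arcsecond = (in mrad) 0.02629. Check: 1 arcsecond = 4.8481368e-06 rad, so 5.422 arcsecond = 5.422 * 4.8481368e-06 = 2.6286598e-05 rad. 1 mrad = 0.001 rad, so 2.6286598e-05 rad = 2.6286598e-05 / 0.001 = 0.026286598 mrad ≈ 0.02629 mrad (4 s.f.).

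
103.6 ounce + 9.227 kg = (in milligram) 1 ounce = 0.028349523 kg, so 103.6 ounce = 103.6 * 0.028349523 = 2.9370106 kg. 9.227 kg is already in kg. Sum: 2.9370106 + 9.227 = 12.164011 kg. 1 milligram = 1e-06 kg, so 12.164011 kg = 12.164011 / 1e-06 = 12164011 milligram ≈ 1.216e+07 milligram (4 s.f.). Final answer: 1.216e+07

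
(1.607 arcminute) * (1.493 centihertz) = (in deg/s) 0.0003999. Check: 1 arcminute = 0.00029088821 rad, so 1.607 arcminute = 1.607 * 0.00029088821 = 0.00046745735 rad. 1 centihertz = 0.01 Hz, so 1.493 centihertz = 1.493 * 0.01 = 0.01493 Hz. Combine: 0.00046745735 rad * 0.01493 Hz = 6.9791383e-06 rad/s. 1 deg/s = 0.017453293 rad/s, so 6.9791383e-06 rad/s = 6.9791383e-06 / 0.017453293 = 0.00039987517 deg/s ≈ 0.0003999 deg/s (4 s.f.).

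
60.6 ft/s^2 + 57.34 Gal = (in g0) 1.942. Check: 1 ft/s^2 = 0.3048 m/s^2, so 60.6 ft/s^2 = 60.6 * 0.3048 = 18.47088 m/s^2. 1 Gal = 0.01 m/s^2, so 57.34 Gal = 57.34 * 0.01 = 0.5734 m/s^2. Sum: 18.47088 + 0.5734 = 19.04428 m/s^2. 1 g0 = 9.80665 m/s^2, so 19.04428 m/s^2 = 19.04428 / 9.80665 = 1.9419761 g0 ≈ 1.942 g0 (4 s.f.).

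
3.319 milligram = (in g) 1 milligram = 1e-06 kg, so 3.319 milligram = 3.319 * 1e-06 = 3.319e-06 kg. 1 g = 0.001 kg, so 3.319e-06 kg = 3.319e-06 / 0.001 = 0.003319 g. Final answer: 0.003319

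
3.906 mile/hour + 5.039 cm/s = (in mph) 4.019. Check: 1 mile/hour = 0.44704 m/s, so 3.906 mile/hour = 3.906 * 0.44704 = 1.7461382 m/s. 1 cm/s = 0.01 m/s, so 5.039 cm/s = 5.039 * 0.01 = 0.05039 m/s. Sum: 1.7461382 + 0.05039 = 1.7965282 m/s. 1 mph = 0.44704 m/s, so 1.7965282 m/s = 1.7965282 / 0.44704 = 4.0187192 mph ≈ 4.019 mph (4 s.f.).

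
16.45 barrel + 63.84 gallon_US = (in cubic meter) 2.857. Check: 1 barrel = 0.15898729 m^3, so 16.45 barrel = 16.45 * 0.15898729 = 2.615341 m^3. 1 gallon_US = 0.0037854118 m^3, so 63.84 gallon_US = 63.84 * 0.0037854118 = 0.24166069 m^3. Sum: 2.615341 + 0.24166069 = 2.8570017 m^3. 2.8570017 m^3 = 2.8570017 cubic meter ≈ 2.857 cubic meter (4 s.f.).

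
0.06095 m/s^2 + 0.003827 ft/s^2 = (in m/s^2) 0.06095 m/s^2 is already in m/s^2. 1 ft/s^2 = 0.3048 m/s^2, so 0.003827 ft/s^2 = 0.003827 * 0.3048 = 0.0011664696 m/s^2. Sum: 0.06095 + 0.0011664696 = 0.06211647 m/s^2. Result: 0.06211647 m/s^2 ≈ 0.06212 m/s^2 (4 s.f.). Final answer: 0.06212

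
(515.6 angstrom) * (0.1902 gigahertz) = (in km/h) 35.3. Check: 1 angstrom = 1e-10 m, so 515.6 angstrom = 515.6 * 1e-10 = 5.156e-08 m. 1 gigahertz = 1e+09 Hz, so 0.1902 gigahertz = 0.1902 * 1e+09 = 1.902e+08 Hz. Combine: 5.156e-08 m * 1.902e+08 Hz = 9.806712 m/s. 1 km/h = 0.27777778 m/s, so 9.806712 m/s = 9.806712 / 0.27777778 = 35.304163 km/h ≈ 35.3 km/h (4 s.f.).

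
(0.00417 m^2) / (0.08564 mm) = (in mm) 0.00417 m^2 is already in m^2. 1 mm = 0.001 m, so 0.08564 mm = 0.08564 * 0.001 = 8.564e-05 m. Combine: 0.00417 m^2 / 8.564e-05 m = 48.6922 m. 1 mm = 0.001 m, so 48.6922 m = 48.6922 / 0.001 = 48692.2 mm ≈ 4.869e+04 mm (4 s.f.). Final answer: 4.869e+04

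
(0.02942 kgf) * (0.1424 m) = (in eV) 2.564e+17. Check: 1 kgf = 9.80665 N, so 0.02942 kgf = 0.02942 * 9.80665 = 0.28851164 N. 0.1424 m is already in m. Combine: 0.28851164 N * 0.1424 m = 0.041084058 J. 1 eV = 1.6021766e-19 J, so 0.041084058 J = 0.041084058 / 1.6021766e-19 = 2.5642652e+17 eV ≈ 2.564e+17 eV (4 s.f.).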